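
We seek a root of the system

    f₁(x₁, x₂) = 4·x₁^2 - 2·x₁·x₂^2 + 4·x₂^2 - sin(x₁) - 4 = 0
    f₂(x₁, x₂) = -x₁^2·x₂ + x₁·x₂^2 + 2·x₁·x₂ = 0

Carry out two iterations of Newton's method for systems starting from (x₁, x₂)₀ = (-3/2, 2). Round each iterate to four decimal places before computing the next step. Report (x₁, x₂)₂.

At (-3/2, 2): F = (33.997495, -16.5000).
Jacobian J = [[8·x₁ - 2·x₂^2 - cos(x₁), -4·x₁·x₂ + 8·x₂], [-2·x₁·x₂ + x₂^2 + 2·x₂, -x₁^2 + 2·x₁·x₂ + 2·x₁]].
At the point, J = [[-20.070737, 28.0000], [14.0000, -11.2500]] (det J = -166.204206).
Solving J·Δ = −F gives Δ = (0.4785, -0.8712).
Then the next iterate is (x₁, x₂)₁ = (-1.0215, 1.1288).
Round to (-1.0215, 1.1288) and repeat: F = (8.726668, -4.785583), J = [[-11.242466, 13.642677], [5.837928, -5.392601]].
Δ = (0.9585, 0.1502), so (x₁, x₂)₂ = (-0.0630, 1.2790).

(-0.0630, 1.2790)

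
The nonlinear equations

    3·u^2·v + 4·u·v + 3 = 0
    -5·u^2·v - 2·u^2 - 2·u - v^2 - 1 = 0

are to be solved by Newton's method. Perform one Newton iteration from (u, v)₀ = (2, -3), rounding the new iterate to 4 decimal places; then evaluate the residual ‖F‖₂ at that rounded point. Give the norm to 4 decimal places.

18.0269

At (2, -3): F = (-57.0000, 38.0000).
Jacobian J = [[6·u·v + 4·v, 3·u^2 + 4·u], [-10·u·v - 4·u - 2, -5·u^2 - 2·v]].
At the point, J = [[-48.0000, 20.0000], [50.0000, -14.0000]] (det J = -328.0000).
Solving J·Δ = −F gives Δ = (0.1159, 3.1280).
Then the next iterate is (u, v)₁ = (2.1159, 0.1280).
Re-evaluating at (2.1159, 0.1280): F = (5.802521, -17.067551), so ‖F‖₂ = 18.0269.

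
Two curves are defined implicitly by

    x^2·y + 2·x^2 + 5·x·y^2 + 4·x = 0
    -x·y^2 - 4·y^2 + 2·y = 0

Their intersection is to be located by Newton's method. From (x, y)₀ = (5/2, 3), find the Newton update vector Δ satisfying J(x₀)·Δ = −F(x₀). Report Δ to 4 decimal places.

(-0.7092, -1.2464)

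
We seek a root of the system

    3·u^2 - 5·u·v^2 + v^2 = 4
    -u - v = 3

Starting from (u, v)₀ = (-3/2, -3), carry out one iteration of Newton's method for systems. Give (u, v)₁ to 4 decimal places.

At (-3/2, -3): F = (79.2500, 1.5000).
Jacobian J = [[6·u - 5·v^2, -10·u·v + 2·v], [-1, -1]].
At the point, J = [[-54.0000, -51.0000], [-1.0000, -1.0000]] (det J = 3.0000).
Solving J·Δ = −F gives Δ = (0.9167, 0.5833).
Then the next iterate is (u, v)₁ = (-0.5833, -2.4167).

(-0.5833, -2.4167)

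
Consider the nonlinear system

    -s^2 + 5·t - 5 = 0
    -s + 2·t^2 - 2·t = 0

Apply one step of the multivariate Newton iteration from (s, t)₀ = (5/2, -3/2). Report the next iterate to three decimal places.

At (5/2, -3/2): F = (-18.750, 5.000).
Jacobian J = [[-2·s, 5], [-1, 4·t - 2]].
At the point, J = [[-5.000, 5.000], [-1.000, -8.000]] (det J = 45.000).
Solving J·Δ = −F gives Δ = (-2.778, 0.972).
Then the next iterate is (s, t)₁ = (-0.278, -0.528).

(-0.278, -0.528)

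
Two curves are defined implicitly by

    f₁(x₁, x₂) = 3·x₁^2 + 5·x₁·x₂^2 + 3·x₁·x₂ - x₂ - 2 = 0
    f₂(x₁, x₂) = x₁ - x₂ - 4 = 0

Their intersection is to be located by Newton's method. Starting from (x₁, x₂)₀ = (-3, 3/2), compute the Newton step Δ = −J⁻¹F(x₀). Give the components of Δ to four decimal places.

At (-3, 3/2): F = (-23.7500, -8.5000).
Jacobian J = [[6·x₁ + 5·x₂^2 + 3·x₂, 10·x₁·x₂ + 3·x₁ - 1], [1, -1]].
At the point, J = [[-2.2500, -55.0000], [1.0000, -1.0000]] (det J = 57.2500).
Solving J·Δ = −F gives Δ = (7.7511, -0.7489).

(7.7511, -0.7489)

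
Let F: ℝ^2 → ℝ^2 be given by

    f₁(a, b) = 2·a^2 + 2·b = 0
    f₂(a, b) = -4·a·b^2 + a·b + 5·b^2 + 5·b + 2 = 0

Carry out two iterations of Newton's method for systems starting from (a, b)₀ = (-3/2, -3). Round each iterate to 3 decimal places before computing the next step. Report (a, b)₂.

At (-3/2, -3): F = (-1.500, 90.500).
Jacobian J = [[4·a, 2], [-4·b^2 + b, -8·a·b + a + 10·b + 5]].
At the point, J = [[-6.000, 2.000], [-39.000, -62.500]] (det J = 453.000).
Solving J·Δ = −F gives Δ = (0.193, 1.328).
Then the next iterate is (a, b)₁ = (-1.307, -1.672).
Round to (-1.307, -1.672) and repeat: F = (0.07250, 24.41854), J = [[-5.228, 2.000], [-12.85434, -30.50943]].
Δ = (0.276, 0.684), so (a, b)₂ = (-1.031, -0.988).

(-1.031, -0.988)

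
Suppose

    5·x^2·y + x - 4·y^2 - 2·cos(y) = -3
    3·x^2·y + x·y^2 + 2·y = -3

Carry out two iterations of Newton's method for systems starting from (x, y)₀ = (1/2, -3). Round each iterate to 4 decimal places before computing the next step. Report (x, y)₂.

(-4.1463, -4.8414)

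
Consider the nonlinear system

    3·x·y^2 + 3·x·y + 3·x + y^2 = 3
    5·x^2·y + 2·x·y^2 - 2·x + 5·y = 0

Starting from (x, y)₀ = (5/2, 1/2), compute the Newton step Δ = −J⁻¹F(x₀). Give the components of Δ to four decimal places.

At (5/2, 1/2): F = (10.3750, 14.3750).
Jacobian J = [[3·y^2 + 3·y + 3, 6·x·y + 3·x + 2·y], [10·x·y + 2·y^2 - 2, 5·x^2 + 4·x·y + 5]].
At the point, J = [[5.2500, 16.0000], [11.0000, 41.2500]] (det J = 40.5625).
Solving J·Δ = −F gives Δ = (-4.8806, 0.9530).

(-4.8806, 0.9530)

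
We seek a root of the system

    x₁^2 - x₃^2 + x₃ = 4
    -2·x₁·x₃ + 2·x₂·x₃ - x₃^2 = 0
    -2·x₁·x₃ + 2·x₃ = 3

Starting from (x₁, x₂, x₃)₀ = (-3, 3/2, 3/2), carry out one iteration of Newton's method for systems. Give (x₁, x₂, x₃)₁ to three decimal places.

(-2.037, 0.241, 0.736)

At (-3, 3/2, 3/2): F = (4.250, 11.250, 9.000).
Jacobian J = [[2·x₁, 0, -2·x₃ + 1], [-2·x₃, 2·x₃, -2·x₁ + 2·x₂ - 2·x₃], [-2·x₃, 0, -2·x₁ + 2]].
At the point, J = [[-6.000, 0.000, -2.000], [-3.000, 3.000, 6.000], [-3.000, 0.000, 8.000]] (det J = -162.000).
Solving J·Δ = −F gives Δ = (0.963, -1.259, -0.764).
Then the next iterate is (x₁, x₂, x₃)₁ = (-2.037, 0.241, 0.736).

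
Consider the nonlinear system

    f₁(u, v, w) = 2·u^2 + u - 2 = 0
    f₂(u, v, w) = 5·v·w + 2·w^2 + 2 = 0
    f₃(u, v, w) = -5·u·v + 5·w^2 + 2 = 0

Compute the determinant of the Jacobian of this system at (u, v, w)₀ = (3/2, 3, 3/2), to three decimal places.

1890.000

J = [[4·u + 1, 0, 0], [0, 5·w, 5·v + 4·w], [-5·v, -5·u, 10·w]].
At the point, J = [[7.000, 0.000, 0.000], [0.000, 7.500, 21.000], [-15.000, -7.500, 15.000]].
det J = 1890.000.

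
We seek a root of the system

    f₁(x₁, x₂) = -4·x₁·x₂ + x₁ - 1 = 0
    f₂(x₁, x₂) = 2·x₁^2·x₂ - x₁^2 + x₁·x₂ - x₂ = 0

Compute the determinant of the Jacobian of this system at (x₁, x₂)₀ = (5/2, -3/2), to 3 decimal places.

-117.000

J = [[-4·x₂ + 1, -4·x₁], [4·x₁·x₂ - 2·x₁ + x₂, 2·x₁^2 + x₁ - 1]].
At the point, J = [[7.000, -10.000], [-21.500, 14.000]].
det J = -117.000.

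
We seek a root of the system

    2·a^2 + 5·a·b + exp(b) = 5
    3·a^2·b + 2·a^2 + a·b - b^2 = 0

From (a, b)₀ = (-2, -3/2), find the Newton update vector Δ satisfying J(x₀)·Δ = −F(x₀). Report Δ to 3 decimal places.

At (-2, -3/2): F = (18.22313, -9.250).
Jacobian J = [[4·a + 5·b, 5·a + exp(b)], [6·a·b + 4·a + b, 3·a^2 + a - 2·b]].
At the point, J = [[-15.500, -9.77687], [8.500, 13.000]] (det J = -118.39661).
Solving J·Δ = −F gives Δ = (1.237, -0.097).

(1.237, -0.097)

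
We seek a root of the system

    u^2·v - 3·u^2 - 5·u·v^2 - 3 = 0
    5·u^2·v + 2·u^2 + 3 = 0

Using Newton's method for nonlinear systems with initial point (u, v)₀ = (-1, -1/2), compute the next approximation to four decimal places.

At (-1, -1/2): F = (-5.2500, 2.5000).
Jacobian J = [[2·u·v - 6·u - 5·v^2, u^2 - 10·u·v], [10·u·v + 4·u, 5·u^2]].
At the point, J = [[5.7500, -4.0000], [1.0000, 5.0000]] (det J = 32.7500).
Solving J·Δ = −F gives Δ = (0.4962, -0.5992).
Then the next iterate is (u, v)₁ = (-0.5038, -1.0992).

(-0.5038, -1.0992)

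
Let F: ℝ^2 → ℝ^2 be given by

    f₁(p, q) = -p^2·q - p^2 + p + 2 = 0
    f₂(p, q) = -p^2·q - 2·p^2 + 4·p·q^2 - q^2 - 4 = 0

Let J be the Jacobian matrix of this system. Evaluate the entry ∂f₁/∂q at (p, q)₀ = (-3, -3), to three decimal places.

-9.000

∂f₁/∂q = -p^2.
At (-3, -3) this is -9.000.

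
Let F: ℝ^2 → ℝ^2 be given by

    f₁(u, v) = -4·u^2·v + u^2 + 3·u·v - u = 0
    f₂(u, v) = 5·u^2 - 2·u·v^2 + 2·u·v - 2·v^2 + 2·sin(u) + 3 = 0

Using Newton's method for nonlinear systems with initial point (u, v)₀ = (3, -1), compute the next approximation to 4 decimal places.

At (3, -1): F = (33.0000, 34.282240).
Jacobian J = [[-8·u·v + 2·u + 3·v - 1, -4·u^2 + 3·u], [10·u - 2·v^2 + 2·v + 2·cos(u), -4·u·v + 2·u - 4·v]].
At the point, J = [[26.0000, -27.0000], [24.020015, 22.0000]] (det J = 1220.540405).
Solving J·Δ = −F gives Δ = (-1.3532, -0.0808).
Then the next iterate is (u, v)₁ = (1.6468, -1.0808).

(1.6468, -1.0808)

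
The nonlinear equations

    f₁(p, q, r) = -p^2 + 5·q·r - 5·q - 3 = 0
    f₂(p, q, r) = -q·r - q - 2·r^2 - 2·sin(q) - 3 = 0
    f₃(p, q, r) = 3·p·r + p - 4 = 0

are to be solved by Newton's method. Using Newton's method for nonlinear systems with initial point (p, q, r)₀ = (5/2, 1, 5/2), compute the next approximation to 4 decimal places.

At (5/2, 1, 5/2): F = (-1.7500, -20.682942, 17.2500).
Jacobian J = [[-2·p, 5·r - 5, 5·q], [0, -r - 2·cos(q) - 1, -q - 4·r], [3·r + 1, 0, 3·p]].
At the point, J = [[-5.0000, 7.5000, 5.0000], [0.0000, -4.580605, -11.0000], [8.5000, 0.0000, 7.5000]] (det J = -334.801631).
Solving J·Δ = −F gives Δ = (0.5839, 2.5971, -2.9617).
Then the next iterate is (p, q, r)₁ = (3.0839, 3.5971, -0.4617).

(3.0839, 3.5971, -0.4617)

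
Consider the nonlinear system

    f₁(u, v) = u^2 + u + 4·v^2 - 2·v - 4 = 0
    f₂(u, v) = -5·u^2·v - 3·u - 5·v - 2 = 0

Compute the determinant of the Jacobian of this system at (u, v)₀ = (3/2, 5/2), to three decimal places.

664.000

J = [[2·u + 1, 8·v - 2], [-10·u·v - 3, -5·u^2 - 5]].
At the point, J = [[4.000, 18.000], [-40.500, -16.250]].
det J = 664.000.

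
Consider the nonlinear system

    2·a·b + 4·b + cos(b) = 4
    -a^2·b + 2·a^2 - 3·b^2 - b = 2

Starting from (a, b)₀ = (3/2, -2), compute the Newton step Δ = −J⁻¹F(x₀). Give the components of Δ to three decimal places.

(-1.058, 1.793)

At (3/2, -2): F = (-18.41615, -3.000).
Jacobian J = [[2·b, 2·a - sin(b) + 4], [-2·a·b + 4·a, -a^2 - 6·b - 1]].
At the point, J = [[-4.000, 7.90930], [12.000, 8.750]] (det J = -129.91157).
Solving J·Δ = −F gives Δ = (-1.058, 1.793).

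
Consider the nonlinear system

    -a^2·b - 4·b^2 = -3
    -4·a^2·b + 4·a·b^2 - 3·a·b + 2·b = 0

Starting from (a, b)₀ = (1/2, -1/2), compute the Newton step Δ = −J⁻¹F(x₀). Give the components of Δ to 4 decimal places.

(-0.4483, -0.5069)

At (1/2, -1/2): F = (2.1250, 0.7500).
Jacobian J = [[-2·a·b, -a^2 - 8·b], [-8·a·b + 4·b^2 - 3·b, -4·a^2 + 8·a·b - 3·a + 2]].
At the point, J = [[0.5000, 3.7500], [4.5000, -2.5000]] (det J = -18.1250).
Solving J·Δ = −F gives Δ = (-0.4483, -0.5069).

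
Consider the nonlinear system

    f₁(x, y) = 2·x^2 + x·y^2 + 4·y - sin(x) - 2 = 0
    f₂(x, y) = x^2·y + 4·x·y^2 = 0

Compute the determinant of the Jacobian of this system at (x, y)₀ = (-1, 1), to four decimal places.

J = [[4·x + y^2 - cos(x), 2·x·y + 4], [2·x·y + 4·y^2, x^2 + 8·x·y]].
At the point, J = [[-3.540302, 2.0000], [2.0000, -7.0000]].
det J = 20.7821.

20.7821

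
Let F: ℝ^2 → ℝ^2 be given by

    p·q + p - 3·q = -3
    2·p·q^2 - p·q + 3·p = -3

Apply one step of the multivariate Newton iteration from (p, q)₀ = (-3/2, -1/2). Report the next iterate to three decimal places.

At (-3/2, -1/2): F = (3.750, -3.000).
Jacobian J = [[q + 1, p - 3], [2·q^2 - q + 3, 4·p·q - p]].
At the point, J = [[0.500, -4.500], [4.000, 4.500]] (det J = 20.250).
Solving J·Δ = −F gives Δ = (-0.167, 0.815).
Then the next iterate is (p, q)₁ = (-1.667, 0.315).

(-1.667, 0.315)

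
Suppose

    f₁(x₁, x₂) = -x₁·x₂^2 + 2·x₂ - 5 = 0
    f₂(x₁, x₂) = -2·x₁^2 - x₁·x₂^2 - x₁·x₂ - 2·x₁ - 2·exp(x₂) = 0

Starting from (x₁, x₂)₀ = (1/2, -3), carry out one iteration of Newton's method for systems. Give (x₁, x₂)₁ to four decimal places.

(1.0004, 1.0007)

At (1/2, -3): F = (-15.5000, -4.599574).
Jacobian J = [[-x₂^2, -2·x₁·x₂ + 2], [-4·x₁ - x₂^2 - x₂ - 2, -2·x₁·x₂ - x₁ - 2·exp(x₂)]].
At the point, J = [[-9.0000, 5.0000], [-10.0000, 2.400426]] (det J = 28.396167).
Solving J·Δ = −F gives Δ = (0.5004, 4.0007).
Then the next iterate is (x₁, x₂)₁ = (1.0004, 1.0007).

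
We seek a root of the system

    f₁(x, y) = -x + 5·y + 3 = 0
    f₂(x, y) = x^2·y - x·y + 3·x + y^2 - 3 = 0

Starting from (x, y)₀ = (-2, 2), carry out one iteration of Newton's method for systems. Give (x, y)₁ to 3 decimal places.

At (-2, 2): F = (15.000, 7.000).
Jacobian J = [[-1, 5], [2·x·y - y + 3, x^2 - x + 2·y]].
At the point, J = [[-1.000, 5.000], [-7.000, 10.000]] (det J = 25.000).
Solving J·Δ = −F gives Δ = (-4.600, -3.920).
Then the next iterate is (x, y)₁ = (-6.600, -1.920).

(-6.600, -1.920)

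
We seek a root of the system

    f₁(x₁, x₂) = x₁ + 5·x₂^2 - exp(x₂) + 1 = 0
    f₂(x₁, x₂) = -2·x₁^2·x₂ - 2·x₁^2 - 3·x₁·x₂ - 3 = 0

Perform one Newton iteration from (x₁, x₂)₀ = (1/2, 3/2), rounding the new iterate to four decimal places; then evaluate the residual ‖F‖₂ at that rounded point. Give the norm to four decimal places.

3.4145

At (1/2, 3/2): F = (8.268311, -6.5000).
Jacobian J = [[1, 10·x₂ - exp(x₂)], [-4·x₁·x₂ - 4·x₁ - 3·x₂, -2·x₁^2 - 3·x₁]].
At the point, J = [[1.0000, 10.518311], [-9.5000, -2.0000]] (det J = 97.923954).
Solving J·Δ = −F gives Δ = (-0.5293, -0.7358).
Then the next iterate is (x₁, x₂)₁ = (-0.0293, 0.7642).
Re-evaluating at (-0.0293, 0.7642): F = (1.743432, -2.935856), so ‖F‖₂ = 3.4145.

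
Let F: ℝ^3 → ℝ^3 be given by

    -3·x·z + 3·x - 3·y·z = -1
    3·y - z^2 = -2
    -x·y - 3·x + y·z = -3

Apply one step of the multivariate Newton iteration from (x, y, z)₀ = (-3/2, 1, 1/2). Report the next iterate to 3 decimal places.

(-0.429, -0.994, -0.731)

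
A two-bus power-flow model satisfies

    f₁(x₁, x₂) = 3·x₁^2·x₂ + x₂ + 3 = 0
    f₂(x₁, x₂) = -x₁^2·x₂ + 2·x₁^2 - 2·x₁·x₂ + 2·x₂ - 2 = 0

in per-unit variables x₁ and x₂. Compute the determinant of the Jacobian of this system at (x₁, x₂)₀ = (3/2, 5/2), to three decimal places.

-22.750

J = [[6·x₁·x₂, 3·x₁^2 + 1], [-2·x₁·x₂ + 4·x₁ - 2·x₂, -x₁^2 - 2·x₁ + 2]].
At the point, J = [[22.500, 7.750], [-6.500, -3.250]].
det J = -22.750.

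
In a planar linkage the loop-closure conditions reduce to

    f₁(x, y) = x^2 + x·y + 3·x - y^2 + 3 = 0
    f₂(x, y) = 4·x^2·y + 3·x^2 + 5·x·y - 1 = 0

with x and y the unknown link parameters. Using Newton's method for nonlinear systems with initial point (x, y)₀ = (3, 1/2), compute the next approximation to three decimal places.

At (3, 1/2): F = (22.250, 51.500).
Jacobian J = [[2·x + y + 3, x - 2·y], [8·x·y + 6·x + 5·y, 4·x^2 + 5·x]].
At the point, J = [[9.500, 2.000], [32.500, 51.000]] (det J = 419.500).
Solving J·Δ = −F gives Δ = (-2.459, 0.558).
Then the next iterate is (x, y)₁ = (0.541, 1.058).

(0.541, 1.058)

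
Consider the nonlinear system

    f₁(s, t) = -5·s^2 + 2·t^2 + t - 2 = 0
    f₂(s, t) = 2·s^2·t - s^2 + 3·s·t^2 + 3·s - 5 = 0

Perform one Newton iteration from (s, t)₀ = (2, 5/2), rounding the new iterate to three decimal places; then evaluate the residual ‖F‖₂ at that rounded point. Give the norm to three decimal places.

15.280

At (2, 5/2): F = (-7.000, 54.500).
Jacobian J = [[-10·s, 4·t + 1], [4·s·t - 2·s + 3·t^2 + 3, 2·s^2 + 6·s·t]].
At the point, J = [[-20.000, 11.000], [37.750, 38.000]] (det J = -1175.250).
Solving J·Δ = −F gives Δ = (-0.736, -0.703).
Then the next iterate is (s, t)₁ = (1.264, 1.797).
Re-evaluating at (1.264, 1.797): F = (-1.73306, 15.18158), so ‖F‖₂ = 15.280.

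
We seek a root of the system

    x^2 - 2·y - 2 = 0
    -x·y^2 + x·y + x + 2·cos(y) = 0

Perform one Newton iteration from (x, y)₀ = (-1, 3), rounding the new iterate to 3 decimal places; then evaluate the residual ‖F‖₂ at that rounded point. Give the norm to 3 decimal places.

2.360

At (-1, 3): F = (-7.000, 3.02002).
Jacobian J = [[2·x, -2], [-y^2 + y + 1, -2·x·y + x - 2·sin(y)]].
At the point, J = [[-2.000, -2.000], [-5.000, 4.71776]] (det J = -19.43552).
Solving J·Δ = −F gives Δ = (-1.388, -2.112).
Then the next iterate is (x, y)₁ = (-2.388, 0.888).
Re-evaluating at (-2.388, 0.888): F = (1.92654, -1.36357), so ‖F‖₂ = 2.360.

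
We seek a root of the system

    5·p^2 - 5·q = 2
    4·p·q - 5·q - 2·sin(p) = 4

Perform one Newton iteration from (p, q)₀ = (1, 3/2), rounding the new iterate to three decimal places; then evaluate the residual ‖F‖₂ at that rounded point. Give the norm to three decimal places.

40.584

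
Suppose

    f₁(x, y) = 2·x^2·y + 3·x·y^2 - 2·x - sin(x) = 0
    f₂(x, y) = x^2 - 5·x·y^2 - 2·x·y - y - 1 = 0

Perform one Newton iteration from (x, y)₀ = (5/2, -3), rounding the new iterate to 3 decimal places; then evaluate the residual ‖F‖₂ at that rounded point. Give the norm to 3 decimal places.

At (5/2, -3): F = (24.40153, -89.250).
Jacobian J = [[4·x·y + 3·y^2 - cos(x) - 2, 2·x^2 + 6·x·y], [2·x - 5·y^2 - 2·y, -10·x·y - 2·x - 1]].
At the point, J = [[-4.19886, -32.500], [-34.000, 69.000]] (det J = -1394.72109).
Solving J·Δ = −F gives Δ = (-0.873, 0.864).
Then the next iterate is (x, y)₁ = (1.627, -2.136).
Re-evaluating at (1.627, -2.136): F = (6.70859, -26.38223), so ‖F‖₂ = 27.222.

27.222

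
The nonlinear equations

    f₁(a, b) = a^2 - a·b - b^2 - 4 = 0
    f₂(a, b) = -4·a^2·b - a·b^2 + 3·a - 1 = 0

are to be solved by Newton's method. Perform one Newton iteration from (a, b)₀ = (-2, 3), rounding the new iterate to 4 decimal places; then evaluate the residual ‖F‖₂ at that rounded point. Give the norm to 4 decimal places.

10.7744

At (-2, 3): F = (-3.0000, -37.0000).
Jacobian J = [[2·a - b, -a - 2·b], [-8·a·b - b^2 + 3, -4·a^2 - 2·a·b]].
At the point, J = [[-7.0000, -4.0000], [42.0000, -4.0000]] (det J = 196.0000).
Solving J·Δ = −F gives Δ = (0.6939, -1.9643).
Then the next iterate is (a, b)₁ = (-1.3061, 1.0357).
Re-evaluating at (-1.3061, 1.0357): F = (-2.014050, -10.584471), so ‖F‖₂ = 10.7744.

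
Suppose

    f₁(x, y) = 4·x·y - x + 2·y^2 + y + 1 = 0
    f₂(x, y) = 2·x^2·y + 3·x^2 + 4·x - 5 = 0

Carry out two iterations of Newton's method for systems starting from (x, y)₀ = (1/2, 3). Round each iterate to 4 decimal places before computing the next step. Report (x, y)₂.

At (1/2, 3): F = (27.5000, -0.7500).
Jacobian J = [[4·y - 1, 4·x + 4·y + 1], [4·x·y + 6·x + 4, 2·x^2]].
At the point, J = [[11.0000, 15.0000], [13.0000, 0.5000]] (det J = -189.5000).
Solving J·Δ = −F gives Δ = (0.1319, -1.9301).
Then the next iterate is (x, y)₁ = (0.6319, 1.0699).
Round to (0.6319, 1.0699) and repeat: F = (6.431651, -0.420090), J = [[3.2796, 7.8072], [10.495679, 0.798595]].
Δ = (0.1061, -0.8684), so (x, y)₂ = (0.7380, 0.2015).

(0.7380, 0.2015)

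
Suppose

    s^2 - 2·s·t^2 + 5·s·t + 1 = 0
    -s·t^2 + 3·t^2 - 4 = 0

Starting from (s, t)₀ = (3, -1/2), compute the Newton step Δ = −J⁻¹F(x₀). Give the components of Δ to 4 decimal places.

(-16.0000, 2.2381)

At (3, -1/2): F = (1.0000, -4.0000).
Jacobian J = [[2·s - 2·t^2 + 5·t, -4·s·t + 5·s], [-t^2, -2·s·t + 6·t]].
At the point, J = [[3.0000, 21.0000], [-0.2500, 0.0000]] (det J = 5.2500).
Solving J·Δ = −F gives Δ = (-16.0000, 2.2381).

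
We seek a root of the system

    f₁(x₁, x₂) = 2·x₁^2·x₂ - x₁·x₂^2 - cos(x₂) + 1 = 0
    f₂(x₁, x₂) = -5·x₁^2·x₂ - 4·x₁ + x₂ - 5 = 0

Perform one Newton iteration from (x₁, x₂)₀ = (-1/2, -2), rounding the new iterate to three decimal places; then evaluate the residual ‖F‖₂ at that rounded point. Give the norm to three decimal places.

At (-1/2, -2): F = (2.41615, -2.500).
Jacobian J = [[4·x₁·x₂ - x₂^2, 2·x₁^2 - 2·x₁·x₂ + sin(x₂)], [-10·x₁·x₂ - 4, -5·x₁^2 + 1]].
At the point, J = [[0.000, -2.40930], [-14.000, -0.250]] (det J = -33.73016).
Solving J·Δ = −F gives Δ = (-0.196, 1.003).
Then the next iterate is (x₁, x₂)₁ = (-0.696, -0.997).
Re-evaluating at (-0.696, -0.997): F = (0.18308, -0.79819), so ‖F‖₂ = 0.819.

0.819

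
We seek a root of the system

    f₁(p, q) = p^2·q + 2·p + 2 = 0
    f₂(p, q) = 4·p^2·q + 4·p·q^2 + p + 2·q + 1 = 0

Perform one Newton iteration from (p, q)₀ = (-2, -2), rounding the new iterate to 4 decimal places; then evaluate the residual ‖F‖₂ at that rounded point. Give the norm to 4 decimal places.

At (-2, -2): F = (-10.0000, -69.0000).
Jacobian J = [[2·p·q + 2, p^2], [8·p·q + 4·q^2 + 1, 4·p^2 + 8·p·q + 2]].
At the point, J = [[10.0000, 4.0000], [49.0000, 50.0000]] (det J = 304.0000).
Solving J·Δ = −F gives Δ = (0.7368, 0.6579).
Then the next iterate is (p, q)₁ = (-1.2632, -1.3421).
Re-evaluating at (-1.2632, -1.3421): F = (-2.667954, -20.614885), so ‖F‖₂ = 20.7868.

20.7868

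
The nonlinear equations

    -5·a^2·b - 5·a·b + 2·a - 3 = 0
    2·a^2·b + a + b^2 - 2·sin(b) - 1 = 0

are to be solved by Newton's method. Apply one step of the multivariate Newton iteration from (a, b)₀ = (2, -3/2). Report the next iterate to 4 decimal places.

(2.1509, 0.2321)

At (2, -3/2): F = (46.0000, -6.755010).
Jacobian J = [[-10·a·b - 5·b + 2, -5·a^2 - 5·a], [4·a·b + 1, 2·a^2 + 2·b - 2·cos(b)]].
At the point, J = [[39.5000, -30.0000], [-11.0000, 4.858526]] (det J = -138.088239).
Solving J·Δ = −F gives Δ = (0.1509, 1.7321).
Then the next iterate is (a, b)₁ = (2.1509, 0.2321).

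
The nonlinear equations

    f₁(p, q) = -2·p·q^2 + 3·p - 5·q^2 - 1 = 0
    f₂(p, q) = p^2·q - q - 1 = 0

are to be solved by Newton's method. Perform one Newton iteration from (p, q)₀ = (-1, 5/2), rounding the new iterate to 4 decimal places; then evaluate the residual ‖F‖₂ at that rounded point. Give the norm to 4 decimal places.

7.8202

At (-1, 5/2): F = (-22.7500, -1.0000).
Jacobian J = [[-2·q^2 + 3, -4·p·q - 10·q], [2·p·q, p^2 - 1]].
At the point, J = [[-9.5000, -15.0000], [-5.0000, 0.0000]] (det J = -75.0000).
Solving J·Δ = −F gives Δ = (-0.2000, -1.3900).
Then the next iterate is (p, q)₁ = (-1.2000, 1.1100).
Re-evaluating at (-1.2000, 1.1100): F = (-7.803460, -0.5116), so ‖F‖₂ = 7.8202.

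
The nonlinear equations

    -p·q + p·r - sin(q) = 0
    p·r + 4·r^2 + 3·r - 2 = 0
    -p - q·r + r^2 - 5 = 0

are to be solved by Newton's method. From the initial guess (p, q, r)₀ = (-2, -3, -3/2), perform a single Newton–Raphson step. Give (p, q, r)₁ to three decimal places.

At (-2, -3, -3/2): F = (-2.85888, 5.500, -5.250).
Jacobian J = [[-q + r, -p - cos(q), p], [r, 0, p + 8·r + 3], [-1, -r, -q + 2·r]].
At the point, J = [[1.500, 2.98999, -2.000], [-1.500, 0.000, -11.000], [-1.000, 1.500, 0.000]] (det J = 62.13992).
Solving J·Δ = −F gives Δ = (-1.754, 2.331, 0.739).
Then the next iterate is (p, q, r)₁ = (-3.754, -0.669, -0.761).

(-3.754, -0.669, -0.761)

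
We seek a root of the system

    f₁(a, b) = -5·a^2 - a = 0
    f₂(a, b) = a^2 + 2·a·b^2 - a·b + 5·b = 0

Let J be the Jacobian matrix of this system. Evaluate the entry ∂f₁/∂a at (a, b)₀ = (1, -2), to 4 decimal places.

∂f₁/∂a = -10·a - 1.
At (1, -2) this is -11.0000.

-11.0000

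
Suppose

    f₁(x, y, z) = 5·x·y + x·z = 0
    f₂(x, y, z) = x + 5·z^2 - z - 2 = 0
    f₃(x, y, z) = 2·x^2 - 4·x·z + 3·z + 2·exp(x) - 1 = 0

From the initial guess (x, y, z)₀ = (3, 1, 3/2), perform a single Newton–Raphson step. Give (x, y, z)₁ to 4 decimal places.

(1.9195, 0.3063, 0.8093)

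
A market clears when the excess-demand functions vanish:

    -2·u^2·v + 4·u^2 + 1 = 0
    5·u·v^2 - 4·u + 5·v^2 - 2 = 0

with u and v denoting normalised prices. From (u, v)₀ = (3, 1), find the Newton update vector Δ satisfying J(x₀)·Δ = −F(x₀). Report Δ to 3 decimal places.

(-1.743, -0.106)

At (3, 1): F = (19.000, 6.000).
Jacobian J = [[-4·u·v + 8·u, -2·u^2], [5·v^2 - 4, 10·u·v + 10·v]].
At the point, J = [[12.000, -18.000], [1.000, 40.000]] (det J = 498.000).
Solving J·Δ = −F gives Δ = (-1.743, -0.106).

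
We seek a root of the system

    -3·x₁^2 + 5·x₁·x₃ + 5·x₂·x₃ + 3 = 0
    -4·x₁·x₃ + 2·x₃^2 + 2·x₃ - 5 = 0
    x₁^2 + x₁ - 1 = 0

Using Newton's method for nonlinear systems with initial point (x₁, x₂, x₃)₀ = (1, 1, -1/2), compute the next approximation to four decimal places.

(0.6667, -4.0333, -1.5417)

At (1, 1, -1/2): F = (-5.0000, -3.5000, 1.0000).
Jacobian J = [[-6·x₁ + 5·x₃, 5·x₃, 5·x₁ + 5·x₂], [-4·x₃, 0, -4·x₁ + 4·x₃ + 2], [2·x₁ + 1, 0, 0]].
At the point, J = [[-8.5000, -2.5000, 10.0000], [2.0000, 0.0000, -4.0000], [3.0000, 0.0000, 0.0000]] (det J = 30.0000).
Solving J·Δ = −F gives Δ = (-0.3333, -5.0333, -1.0417).
Then the next iterate is (x₁, x₂, x₃)₁ = (0.6667, -4.0333, -1.5417).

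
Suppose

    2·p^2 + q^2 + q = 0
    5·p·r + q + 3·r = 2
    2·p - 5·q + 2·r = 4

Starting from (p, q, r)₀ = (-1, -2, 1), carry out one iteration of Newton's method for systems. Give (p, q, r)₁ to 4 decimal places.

(-0.5676, -1.2432, -0.5405)

At (-1, -2, 1): F = (4.0000, -6.0000, 6.0000).
Jacobian J = [[4·p, 2·q + 1, 0], [5·r, 1, 5·p + 3], [2, -5, 2]].
At the point, J = [[-4.0000, -3.0000, 0.0000], [5.0000, 1.0000, -2.0000], [2.0000, -5.0000, 2.0000]] (det J = 74.0000).
Solving J·Δ = −F gives Δ = (0.4324, 0.7568, -1.5405).
Then the next iterate is (p, q, r)₁ = (-0.5676, -1.2432, -0.5405).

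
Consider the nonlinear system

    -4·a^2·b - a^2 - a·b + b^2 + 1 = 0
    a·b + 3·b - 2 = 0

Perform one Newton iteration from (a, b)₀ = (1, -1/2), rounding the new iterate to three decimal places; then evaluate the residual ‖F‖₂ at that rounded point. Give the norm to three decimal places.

At (1, -1/2): F = (2.750, -4.000).
Jacobian J = [[-8·a·b - 2·a - b, -4·a^2 - a + 2·b], [b, a + 3]].
At the point, J = [[2.500, -6.000], [-0.500, 4.000]] (det J = 7.000).
Solving J·Δ = −F gives Δ = (1.857, 1.232).
Then the next iterate is (a, b)₁ = (2.857, 0.732).
Re-evaluating at (2.857, 0.732): F = (-32.61760, 2.28732), so ‖F‖₂ = 32.698.

32.698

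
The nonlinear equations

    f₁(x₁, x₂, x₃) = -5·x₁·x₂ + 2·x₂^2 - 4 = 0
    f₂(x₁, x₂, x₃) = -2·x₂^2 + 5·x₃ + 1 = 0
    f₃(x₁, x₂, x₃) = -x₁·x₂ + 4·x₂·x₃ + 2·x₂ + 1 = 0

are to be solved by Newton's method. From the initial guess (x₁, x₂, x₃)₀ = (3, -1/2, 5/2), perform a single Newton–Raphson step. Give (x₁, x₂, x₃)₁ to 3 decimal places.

At (3, -1/2, 5/2): F = (4.000, 13.000, -3.500).
Jacobian J = [[-5·x₂, -5·x₁ + 4·x₂, 0], [0, -4·x₂, 5], [-x₂, -x₁ + 4·x₃ + 2, 4·x₂]].
At the point, J = [[2.500, -17.000, 0.000], [0.000, 2.000, 5.000], [0.500, 9.000, -2.000]] (det J = -165.000).
Solving J·Δ = −F gives Δ = (-2.064, -0.068, -2.573).
Then the next iterate is (x₁, x₂, x₃)₁ = (0.936, -0.568, -0.073).

(0.936, -0.568, -0.073)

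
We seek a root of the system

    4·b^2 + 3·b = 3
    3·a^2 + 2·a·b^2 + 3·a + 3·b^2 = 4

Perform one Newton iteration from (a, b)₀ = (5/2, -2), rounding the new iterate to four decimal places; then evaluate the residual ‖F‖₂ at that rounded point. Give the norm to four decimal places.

At (5/2, -2): F = (7.0000, 54.2500).
Jacobian J = [[0, 8·b + 3], [6·a + 2·b^2 + 3, 4·a·b + 6·b]].
At the point, J = [[0.0000, -13.0000], [26.0000, -32.0000]] (det J = 338.0000).
Solving J·Δ = −F gives Δ = (-1.4238, 0.5385).
Then the next iterate is (a, b)₁ = (1.0762, -1.4615).
Re-evaluating at (1.0762, -1.4615): F = (1.159429, 13.708654), so ‖F‖₂ = 13.7576.

13.7576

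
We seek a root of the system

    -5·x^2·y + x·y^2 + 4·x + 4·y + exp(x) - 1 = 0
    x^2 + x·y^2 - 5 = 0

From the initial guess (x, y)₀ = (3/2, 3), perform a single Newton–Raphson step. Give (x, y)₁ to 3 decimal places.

At (3/2, 3): F = (1.23169, 10.750).
Jacobian J = [[-10·x·y + y^2 + exp(x) + 4, -5·x^2 + 2·x·y + 4], [2·x + y^2, 2·x·y]].
At the point, J = [[-27.51831, 1.750], [12.000, 9.000]] (det J = -268.66480).
Solving J·Δ = −F gives Δ = (-0.029, -1.156).
Then the next iterate is (x, y)₁ = (1.471, 1.844).

(1.471, 1.844)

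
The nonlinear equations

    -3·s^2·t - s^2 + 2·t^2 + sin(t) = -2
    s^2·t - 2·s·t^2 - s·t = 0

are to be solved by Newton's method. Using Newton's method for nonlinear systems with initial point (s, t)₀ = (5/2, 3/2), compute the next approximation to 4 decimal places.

At (5/2, 3/2): F = (-26.877505, -5.6250).
Jacobian J = [[-6·s·t - 2·s, -3·s^2 + 4·t + cos(t)], [2·s·t - 2·t^2 - t, s^2 - 4·s·t - s]].
At the point, J = [[-27.5000, -12.679263], [1.5000, -11.2500]] (det J = 328.393894).
Solving J·Δ = −F gives Δ = (-0.7036, -0.5938).
Then the next iterate is (s, t)₁ = (1.7964, 0.9062).

(1.7964, 0.9062)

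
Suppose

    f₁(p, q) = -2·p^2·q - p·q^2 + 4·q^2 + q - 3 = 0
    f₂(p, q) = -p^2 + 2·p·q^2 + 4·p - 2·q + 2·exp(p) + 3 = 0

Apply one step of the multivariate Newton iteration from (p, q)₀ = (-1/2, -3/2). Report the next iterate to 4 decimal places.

(-0.8107, -0.8841)

At (-1/2, -3/2): F = (6.3750, 2.713061).
Jacobian J = [[-4·p·q - q^2, -2·p^2 - 2·p·q + 8·q + 1], [-2·p + 2·q^2 + 2·exp(p) + 4, 4·p·q - 2]].
At the point, J = [[-5.2500, -13.0000], [10.713061, 1.0000]] (det J = 134.019797).
Solving J·Δ = −F gives Δ = (-0.3107, 0.6159).
Then the next iterate is (p, q)₁ = (-0.8107, -0.8841).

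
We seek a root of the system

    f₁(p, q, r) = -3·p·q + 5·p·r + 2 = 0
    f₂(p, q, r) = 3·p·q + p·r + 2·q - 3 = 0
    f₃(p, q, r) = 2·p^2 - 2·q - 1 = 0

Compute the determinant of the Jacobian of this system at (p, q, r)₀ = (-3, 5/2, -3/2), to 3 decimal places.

1854.000

J = [[-3·q + 5·r, -3·p, 5·p], [3·q + r, 3·p + 2, p], [4·p, -2, 0]].
At the point, J = [[-15.000, 9.000, -15.000], [6.000, -7.000, -3.000], [-12.000, -2.000, 0.000]].
det J = 1854.000.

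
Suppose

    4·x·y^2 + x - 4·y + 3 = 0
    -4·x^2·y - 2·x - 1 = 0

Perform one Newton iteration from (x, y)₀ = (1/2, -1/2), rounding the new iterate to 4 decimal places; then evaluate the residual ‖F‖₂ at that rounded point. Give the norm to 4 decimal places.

At (1/2, -1/2): F = (6.0000, -1.5000).
Jacobian J = [[4·y^2 + 1, 8·x·y - 4], [-8·x·y - 2, -4·x^2]].
At the point, J = [[2.0000, -6.0000], [0.0000, -1.0000]] (det J = -2.0000).
Solving J·Δ = −F gives Δ = (-7.5000, -1.5000).
Then the next iterate is (x, y)₁ = (-7.0000, -2.0000).
Re-evaluating at (-7.0000, -2.0000): F = (-108.0000, 405.0000), so ‖F‖₂ = 419.1527.

419.1527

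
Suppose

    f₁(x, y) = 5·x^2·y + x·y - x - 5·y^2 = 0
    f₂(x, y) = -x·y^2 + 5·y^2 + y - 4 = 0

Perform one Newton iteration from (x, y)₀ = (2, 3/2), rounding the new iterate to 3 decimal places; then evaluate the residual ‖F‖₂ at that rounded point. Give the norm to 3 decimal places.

5.799

At (2, 3/2): F = (19.750, 4.250).
Jacobian J = [[10·x·y + y - 1, 5·x^2 + x - 10·y], [-y^2, -2·x·y + 10·y + 1]].
At the point, J = [[30.500, 7.000], [-2.250, 10.000]] (det J = 320.750).
Solving J·Δ = −F gives Δ = (-0.523, -0.543).
Then the next iterate is (x, y)₁ = (1.477, 0.957).
Re-evaluating at (1.477, 0.957): F = (5.79586, 0.18354), so ‖F‖₂ = 5.799.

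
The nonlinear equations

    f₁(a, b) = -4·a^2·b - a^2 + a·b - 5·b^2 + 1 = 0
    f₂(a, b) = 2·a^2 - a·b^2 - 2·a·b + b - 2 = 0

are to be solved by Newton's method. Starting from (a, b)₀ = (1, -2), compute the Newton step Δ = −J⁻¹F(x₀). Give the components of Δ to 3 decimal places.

(-0.250, 1.000)

At (1, -2): F = (-14.000, -2.000).
Jacobian J = [[-8·a·b - 2·a + b, -4·a^2 + a - 10·b], [4·a - b^2 - 2·b, -2·a·b - 2·a + 1]].
At the point, J = [[12.000, 17.000], [4.000, 3.000]] (det J = -32.000).
Solving J·Δ = −F gives Δ = (-0.250, 1.000).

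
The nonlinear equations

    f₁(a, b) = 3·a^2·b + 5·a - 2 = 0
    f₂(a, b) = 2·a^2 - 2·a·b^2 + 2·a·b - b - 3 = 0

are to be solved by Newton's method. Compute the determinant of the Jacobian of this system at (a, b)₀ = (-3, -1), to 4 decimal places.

J = [[6·a·b + 5, 3·a^2], [4·a - 2·b^2 + 2·b, -4·a·b + 2·a - 1]].
At the point, J = [[23.0000, 27.0000], [-16.0000, -19.0000]].
det J = -5.0000.

-5.0000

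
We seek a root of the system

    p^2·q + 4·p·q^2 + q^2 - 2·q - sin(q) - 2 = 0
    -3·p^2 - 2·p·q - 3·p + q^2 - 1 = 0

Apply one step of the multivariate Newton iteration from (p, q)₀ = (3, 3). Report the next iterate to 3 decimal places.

At (3, 3): F = (135.85888, -46.000).
Jacobian J = [[2·p·q + 4·q^2, p^2 + 8·p·q + 2·q - cos(q) - 2], [-6·p - 2·q - 3, -2·p + 2·q]].
At the point, J = [[54.000, 85.98999], [-27.000, 0.000]] (det J = 2321.72980).
Solving J·Δ = −F gives Δ = (-1.704, -0.510).
Then the next iterate is (p, q)₁ = (1.296, 2.490).

(1.296, 2.490)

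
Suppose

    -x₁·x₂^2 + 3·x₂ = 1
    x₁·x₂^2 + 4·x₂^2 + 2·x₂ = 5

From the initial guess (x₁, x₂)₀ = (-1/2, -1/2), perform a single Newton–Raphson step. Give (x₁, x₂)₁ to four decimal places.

(65.0000, 7.0000)

At (-1/2, -1/2): F = (-2.3750, -5.1250).
Jacobian J = [[-x₂^2, -2·x₁·x₂ + 3], [x₂^2, 2·x₁·x₂ + 8·x₂ + 2]].
At the point, J = [[-0.2500, 2.5000], [0.2500, -1.5000]] (det J = -0.2500).
Solving J·Δ = −F gives Δ = (65.5000, 7.5000).
Then the next iterate is (x₁, x₂)₁ = (65.0000, 7.0000).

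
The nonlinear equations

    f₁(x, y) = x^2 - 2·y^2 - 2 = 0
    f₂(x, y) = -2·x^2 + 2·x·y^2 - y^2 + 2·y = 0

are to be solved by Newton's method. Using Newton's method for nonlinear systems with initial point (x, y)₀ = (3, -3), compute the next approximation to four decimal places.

(3.2333, -2.2000)

At (3, -3): F = (-11.0000, 21.0000).
Jacobian J = [[2·x, -4·y], [-4·x + 2·y^2, 4·x·y - 2·y + 2]].
At the point, J = [[6.0000, 12.0000], [6.0000, -28.0000]] (det J = -240.0000).
Solving J·Δ = −F gives Δ = (0.2333, 0.8000).
Then the next iterate is (x, y)₁ = (3.2333, -2.2000).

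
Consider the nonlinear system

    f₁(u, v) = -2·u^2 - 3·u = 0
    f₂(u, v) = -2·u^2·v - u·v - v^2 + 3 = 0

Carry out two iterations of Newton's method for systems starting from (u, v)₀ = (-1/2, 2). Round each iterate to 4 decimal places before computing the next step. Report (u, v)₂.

At (-1/2, 2): F = (1.0000, -1.0000).
Jacobian J = [[-4·u - 3, 0], [-4·u·v - v, -2·u^2 - u - 2·v]].
At the point, J = [[-1.0000, 0.0000], [2.0000, -4.0000]] (det J = 4.0000).
Solving J·Δ = −F gives Δ = (1.0000, 0.2500).
Then the next iterate is (u, v)₁ = (0.5000, 2.2500).
Round to (0.5000, 2.2500) and repeat: F = (-2.0000, -4.3125), J = [[-5.0000, 0.0000], [-6.7500, -5.5000]].
Δ = (-0.4000, -0.2932), so (u, v)₂ = (0.1000, 1.9568).

(0.1000, 1.9568)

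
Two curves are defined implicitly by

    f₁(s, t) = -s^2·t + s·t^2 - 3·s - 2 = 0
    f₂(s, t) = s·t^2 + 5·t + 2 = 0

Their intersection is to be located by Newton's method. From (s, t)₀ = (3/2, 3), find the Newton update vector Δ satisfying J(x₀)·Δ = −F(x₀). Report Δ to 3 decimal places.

(-1.970, -0.912)

At (3/2, 3): F = (0.250, 30.500).
Jacobian J = [[-2·s·t + t^2 - 3, -s^2 + 2·s·t], [t^2, 2·s·t + 5]].
At the point, J = [[-3.000, 6.750], [9.000, 14.000]] (det J = -102.750).
Solving J·Δ = −F gives Δ = (-1.970, -0.912).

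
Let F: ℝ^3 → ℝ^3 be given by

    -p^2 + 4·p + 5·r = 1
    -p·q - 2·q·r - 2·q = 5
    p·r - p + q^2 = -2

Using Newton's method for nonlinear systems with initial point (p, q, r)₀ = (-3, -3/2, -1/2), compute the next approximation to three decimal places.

(-1.178, -0.750, 0.756)

At (-3, -3/2, -1/2): F = (-24.500, -8.000, 8.750).
Jacobian J = [[-2·p + 4, 0, 5], [-q, -p - 2·r - 2, -2·q], [r - 1, 2·q, p]].
At the point, J = [[10.000, 0.000, 5.000], [1.500, 2.000, 3.000], [-1.500, -3.000, -3.000]] (det J = 22.500).
Solving J·Δ = −F gives Δ = (1.822, 0.750, 1.256).
Then the next iterate is (p, q, r)₁ = (-1.178, -0.750, 0.756).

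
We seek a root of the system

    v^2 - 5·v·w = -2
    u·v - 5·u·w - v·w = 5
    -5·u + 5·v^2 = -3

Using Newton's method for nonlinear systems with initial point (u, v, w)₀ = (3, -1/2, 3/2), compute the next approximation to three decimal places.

At (3, -1/2, 3/2): F = (6.000, -28.250, -10.750).
Jacobian J = [[0, 2·v - 5·w, -5·v], [v - 5·w, u - w, -5·u - v], [-5, 10·v, 0]].
At the point, J = [[0.000, -8.500, 2.500], [-8.000, 1.500, -14.500], [-5.000, -5.000, 0.000]] (det J = -497.500).
Solving J·Δ = −F gives Δ = (-2.747, 0.597, -0.371).
Then the next iterate is (u, v, w)₁ = (0.253, 0.097, 1.129).

(0.253, 0.097, 1.129)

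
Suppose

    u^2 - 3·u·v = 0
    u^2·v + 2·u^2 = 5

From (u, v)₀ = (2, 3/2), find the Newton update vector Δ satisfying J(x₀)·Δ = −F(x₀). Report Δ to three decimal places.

(-0.415, -0.799)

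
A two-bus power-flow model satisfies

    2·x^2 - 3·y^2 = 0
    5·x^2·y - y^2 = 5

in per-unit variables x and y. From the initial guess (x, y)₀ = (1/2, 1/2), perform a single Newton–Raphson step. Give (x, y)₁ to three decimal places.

(2.242, 1.578)

At (1/2, 1/2): F = (-0.250, -4.625).
Jacobian J = [[4·x, -6·y], [10·x·y, 5·x^2 - 2·y]].
At the point, J = [[2.000, -3.000], [2.500, 0.250]] (det J = 8.000).
Solving J·Δ = −F gives Δ = (1.742, 1.078).
Then the next iterate is (x, y)₁ = (2.242, 1.578).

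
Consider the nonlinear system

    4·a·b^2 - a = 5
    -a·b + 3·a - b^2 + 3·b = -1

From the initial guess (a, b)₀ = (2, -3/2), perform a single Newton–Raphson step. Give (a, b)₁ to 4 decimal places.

At (2, -3/2): F = (11.0000, 3.2500).
Jacobian J = [[4·b^2 - 1, 8·a·b], [-b + 3, -a - 2·b + 3]].
At the point, J = [[8.0000, -24.0000], [4.5000, 4.0000]] (det J = 140.0000).
Solving J·Δ = −F gives Δ = (-0.8714, 0.1679).
Then the next iterate is (a, b)₁ = (1.1286, -1.3321).

(1.1286, -1.3321)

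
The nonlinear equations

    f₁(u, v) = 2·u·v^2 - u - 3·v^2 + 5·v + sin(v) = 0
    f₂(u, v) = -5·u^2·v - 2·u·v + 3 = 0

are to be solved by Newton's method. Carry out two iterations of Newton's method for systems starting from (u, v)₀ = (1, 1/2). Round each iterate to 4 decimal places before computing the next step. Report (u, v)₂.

At (1, 1/2): F = (1.729426, -0.5000).
Jacobian J = [[2·v^2 - 1, 4·u·v - 6·v + cos(v) + 5], [-10·u·v - 2·v, -5·u^2 - 2·u]].
At the point, J = [[-0.5000, 4.877583], [-6.0000, -7.0000]] (det J = 32.765495).
Solving J·Δ = −F gives Δ = (0.2950, -0.3243).
Then the next iterate is (u, v)₁ = (1.2950, 0.1757).
Round to (1.2950, 0.1757) and repeat: F = (-0.254359, 1.071671), J = [[-0.938259, 5.840530], [-2.626715, -10.975125]].
Δ = (0.1352, 0.0653), so (u, v)₂ = (1.4302, 0.2410).

(1.4302, 0.2410)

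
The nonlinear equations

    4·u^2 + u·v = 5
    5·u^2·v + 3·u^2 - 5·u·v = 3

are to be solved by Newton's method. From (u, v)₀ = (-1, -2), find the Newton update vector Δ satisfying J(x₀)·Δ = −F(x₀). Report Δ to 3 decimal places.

(-0.132, 2.316)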